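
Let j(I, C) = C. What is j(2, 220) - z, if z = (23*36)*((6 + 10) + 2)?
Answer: -14684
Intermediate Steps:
z = 14904 (z = 828*(16 + 2) = 828*18 = 14904)
j(2, 220) - z = 220 - 1*14904 = 220 - 14904 = -14684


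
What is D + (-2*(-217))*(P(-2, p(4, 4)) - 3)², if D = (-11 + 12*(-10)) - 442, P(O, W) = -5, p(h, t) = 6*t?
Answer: 27203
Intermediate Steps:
D = -573 (D = (-11 - 120) - 442 = -131 - 442 = -573)
D + (-2*(-217))*(P(-2, p(4, 4)) - 3)² = -573 + (-2*(-217))*(-5 - 3)² = -573 + 434*(-8)² = -573 + 434*64 = -573 + 27776 = 27203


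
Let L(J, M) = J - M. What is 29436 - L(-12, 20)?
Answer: 29468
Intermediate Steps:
29436 - L(-12, 20) = 29436 - (-12 - 1*20) = 29436 - (-12 - 20) = 29436 - 1*(-32) = 29436 + 32 = 29468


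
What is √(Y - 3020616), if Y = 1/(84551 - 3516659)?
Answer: I*√8895234841627022283/1716054 ≈ 1738.0*I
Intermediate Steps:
Y = -1/3432108 (Y = 1/(-3432108) = -1/3432108 ≈ -2.9137e-7)
√(Y - 3020616) = √(-1/3432108 - 3020616) = √(-10367080338529/3432108) = I*√8895234841627022283/1716054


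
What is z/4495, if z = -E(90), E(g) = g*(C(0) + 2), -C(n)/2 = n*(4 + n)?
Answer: -36/899 ≈ -0.040044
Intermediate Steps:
C(n) = -2*n*(4 + n)
E(g) = 2*g (E(g) = g*(-2*0*(4 + 0) + 2) = g*(-2*0*4 + 2) = g*(0 + 2) = g*2 = 2*g)
z = -180 (z = -2*90 = -1*180 = -180)
z/4495 = -180/4495 = -180*1/4495 = -36/899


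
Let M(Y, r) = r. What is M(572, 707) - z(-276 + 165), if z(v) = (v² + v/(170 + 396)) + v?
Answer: -6510587/566 ≈ -11503.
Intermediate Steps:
z(v) = v² + 567*v/566 (z(v) = (v² + v/566) + v = v² + 567*v/566)
M(572, 707) - z(-276 + 165) = 707 - (-276 + 165)*(567 + 566*(-276 + 165))/566 = 707 - (-111)*(567 + 566*(-111))/566 = 707 - (-111)*(567 - 62826)/566 = 707 - (-111)*(-62259)/566 = 707 - 1*6910749/566 = 707 - 6910749/566 = -6510587/566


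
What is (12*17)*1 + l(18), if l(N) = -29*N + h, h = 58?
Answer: -260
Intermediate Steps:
l(N) = 58 - 29*N (l(N) = -29*N + 58 = 58 - 29*N)
(12*17)*1 + l(18) = (12*17)*1 + (58 - 29*18) = 204*1 + (58 - 522) = 204 - 464 = -260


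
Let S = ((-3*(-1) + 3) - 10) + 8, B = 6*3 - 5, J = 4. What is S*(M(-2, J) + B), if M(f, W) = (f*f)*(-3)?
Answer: 4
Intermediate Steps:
M(f, W) = -3*f² (M(f, W) = f²*(-3) = -3*f²)
B = 13 (B = 18 - 5 = 13)
S = 4 (S = ((3 + 3) - 10) + 8 = (6 - 10) + 8 = -4 + 8 = 4)
S*(M(-2, J) + B) = 4*(-3*(-2)² + 13) = 4*(-3*4 + 13) = 4*(-12 + 13) = 4*1 = 4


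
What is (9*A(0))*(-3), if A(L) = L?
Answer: 0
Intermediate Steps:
(9*A(0))*(-3) = (9*0)*(-3) = 0*(-3) = 0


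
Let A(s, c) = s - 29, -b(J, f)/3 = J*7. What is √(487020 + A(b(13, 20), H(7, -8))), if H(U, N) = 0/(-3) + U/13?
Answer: √486718 ≈ 697.65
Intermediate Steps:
b(J, f) = -21*J (b(J, f) = -3*J*7 = -21*J)
H(U, N) = U/13 (H(U, N) = 0*(-⅓) + U*(1/13) = 0 + U/13 = U/13)
A(s, c) = -29 + s
√(487020 + A(b(13, 20), H(7, -8))) = √(487020 + (-29 - 21*13)) = √(487020 + (-29 - 273)) = √(487020 - 302) = √486718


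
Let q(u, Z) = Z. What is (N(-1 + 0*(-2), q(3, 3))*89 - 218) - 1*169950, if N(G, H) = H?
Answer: -169901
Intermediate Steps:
(N(-1 + 0*(-2), q(3, 3))*89 - 218) - 1*169950 = (3*89 - 218) - 1*169950 = (267 - 218) - 169950 = 49 - 169950 = -169901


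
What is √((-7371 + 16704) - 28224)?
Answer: 3*I*√2099 ≈ 137.44*I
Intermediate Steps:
√((-7371 + 16704) - 28224) = √(9333 - 28224) = √(-18891) = 3*I*√2099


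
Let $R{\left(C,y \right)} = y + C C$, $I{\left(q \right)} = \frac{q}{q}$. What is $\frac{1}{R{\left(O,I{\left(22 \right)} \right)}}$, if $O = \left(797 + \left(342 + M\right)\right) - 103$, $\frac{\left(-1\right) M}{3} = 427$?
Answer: $\frac{1}{60026} \approx 1.6659 \cdot 10^{-5}$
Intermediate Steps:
$I{\left(q \right)} = 1$
$M = -1281$ ($M = \left(-3\right) 427 = -1281$)
$O = -245$ ($O = \left(797 + \left(342 - 1281\right)\right) - 103 = \left(797 - 939\right) - 103 = -142 - 103 = -245$)
$R{\left(C,y \right)} = y + C^{2}$
$\frac{1}{R{\left(O,I{\left(22 \right)} \right)}} = \frac{1}{1 + \left(-245\right)^{2}} = \frac{1}{1 + 60025} = \frac{1}{60026}$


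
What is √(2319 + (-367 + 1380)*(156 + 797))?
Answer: 2*√241927 ≈ 983.72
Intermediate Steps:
√(2319 + (-367 + 1380)*(156 + 797)) = √(2319 + 1013*953) = √(2319 + 965389) = √967708 = 2*√241927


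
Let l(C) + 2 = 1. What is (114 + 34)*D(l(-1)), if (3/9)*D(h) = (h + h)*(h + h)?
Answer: 1776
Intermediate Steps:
l(C) = -1 (l(C) = -2 + 1 = -1)
D(h) = 12*h**2 (D(h) = 3*((h + h)*(h + h)) = 3*((2*h)*(2*h)) = 3*(4*h**2) = 12*h**2)
(114 + 34)*D(l(-1)) = (114 + 34)*(12*(-1)**2) = 148*(12*1) = 148*12 = 1776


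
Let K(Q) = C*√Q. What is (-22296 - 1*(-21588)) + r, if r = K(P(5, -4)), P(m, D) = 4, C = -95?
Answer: -898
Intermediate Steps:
K(Q) = -95*√Q
r = -190 (r = -95*√4 = -95*2 = -190)
(-22296 - 1*(-21588)) + r = (-22296 - 1*(-21588)) - 190 = (-22296 + 21588) - 190 = -708 - 190 = -898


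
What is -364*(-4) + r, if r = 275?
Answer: 1731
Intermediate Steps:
-364*(-4) + r = -364*(-4) + 275 = 1456 + 275 = 1731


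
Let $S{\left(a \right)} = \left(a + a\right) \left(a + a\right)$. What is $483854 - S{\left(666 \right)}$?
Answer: $-1290370$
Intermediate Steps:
$S{\left(a \right)} = 4 a^{2}$ ($S{\left(a \right)} = 2 a 2 a = 4 a^{2}$)
$483854 - S{\left(666 \right)} = 483854 - 4 \cdot 666^{2} = 483854 - 4 \cdot 443556 = 483854 - 1774224 = -1290370$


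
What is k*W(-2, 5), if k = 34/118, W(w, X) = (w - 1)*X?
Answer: -255/59 ≈ -4.3220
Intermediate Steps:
W(w, X) = X*(-1 + w) (W(w, X) = (-1 + w)*X = X*(-1 + w))
k = 17/59 (k = 34*(1/118) = 17/59 ≈ 0.28814)
k*W(-2, 5) = 17*(5*(-1 - 2))/59 = 17*(5*(-3))/59 = (17/59)*(-15) = -255/59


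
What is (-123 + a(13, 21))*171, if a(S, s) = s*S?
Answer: 25650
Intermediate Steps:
a(S, s) = S*s
(-123 + a(13, 21))*171 = (-123 + 13*21)*171 = (-123 + 273)*171 = 150*171 = 25650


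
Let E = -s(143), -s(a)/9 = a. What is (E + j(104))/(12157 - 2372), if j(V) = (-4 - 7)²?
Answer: 1408/9785 ≈ 0.14389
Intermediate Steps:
s(a) = -9*a
E = 1287 (E = -(-9)*143 = -1*(-1287) = 1287)
j(V) = 121 (j(V) = (-11)² = 121)
(E + j(104))/(12157 - 2372) = (1287 + 121)/(12157 - 2372) = 1408/9785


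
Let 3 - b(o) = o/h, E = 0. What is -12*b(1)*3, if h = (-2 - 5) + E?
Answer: -792/7 ≈ -113.14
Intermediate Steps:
h = -7 (h = (-2 - 5) + 0 = -7 + 0 = -7)
b(o) = 3 + o/7 (b(o) = 3 - o/(-7) = 3 - o*(-1)/7 = 3 - (-1)*o/7 = 3 + o/7)
-12*b(1)*3 = -12*(3 + (⅐)*1)*3 = -12*(3 + ⅐)*3 = -12*22/7*3 = -264/7*3 = -792/7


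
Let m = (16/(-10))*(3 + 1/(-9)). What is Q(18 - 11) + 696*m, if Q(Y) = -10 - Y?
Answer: -48511/15 ≈ -3234.1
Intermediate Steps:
m = -208/45 (m = (16*(-⅒))*(3 - ⅑) = -8/5*26/9 = -208/45 ≈ -4.6222)
Q(18 - 11) + 696*m = (-10 - (18 - 11)) + 696*(-208/45) = (-10 - 1*7) - 48256/15 = (-10 - 7) - 48256/15 = -17 - 48256/15 = -48511/15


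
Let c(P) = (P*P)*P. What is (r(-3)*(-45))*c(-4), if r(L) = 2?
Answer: 5760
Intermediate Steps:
c(P) = P**3 (c(P) = P**2*P = P**3)
(r(-3)*(-45))*c(-4) = (2*(-45))*(-4)**3 = -90*(-64) = 5760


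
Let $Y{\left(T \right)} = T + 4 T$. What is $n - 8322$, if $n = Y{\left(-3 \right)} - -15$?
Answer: $-8322$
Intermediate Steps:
$Y{\left(T \right)} = 5 T$
$n = 0$ ($n = 5 \left(-3\right) - -15 = -15 + 15 = 0$)
$n - 8322 = 0 - 8322 = -8322$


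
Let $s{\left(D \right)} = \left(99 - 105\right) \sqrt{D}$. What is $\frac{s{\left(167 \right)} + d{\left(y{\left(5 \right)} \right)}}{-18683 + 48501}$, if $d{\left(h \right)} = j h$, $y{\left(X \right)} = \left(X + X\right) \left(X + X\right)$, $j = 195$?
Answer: $\frac{9750}{14909} - \frac{3 \sqrt{167}}{14909} \approx 0.65137$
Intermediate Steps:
$y{\left(X \right)} = 4 X^{2}$ ($y{\left(X \right)} = 2 X 2 X = 4 X^{2}$)
$d{\left(h \right)} = 195 h$
$s{\left(D \right)} = - 6 \sqrt{D}$
$\frac{s{\left(167 \right)} + d{\left(y{\left(5 \right)} \right)}}{-18683 + 48501} = \frac{- 6 \sqrt{167} + 195 \cdot 4 \cdot 5^{2}}{-18683 + 48501} = \frac{- 6 \sqrt{167} + 195 \cdot 4 \cdot 25}{29818} = \left(- 6 \sqrt{167} + 195 \cdot 100\right) \frac{1}{29818} = \left(- 6 \sqrt{167} + 19500\right) \frac{1}{29818} = \left(19500 - 6 \sqrt{167}\right) \frac{1}{29818} = \frac{9750}{14909} - \frac{3 \sqrt{167}}{14909}$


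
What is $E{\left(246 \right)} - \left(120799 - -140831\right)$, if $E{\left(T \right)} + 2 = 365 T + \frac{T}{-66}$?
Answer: $- \frac{1890303}{11} \approx -1.7185 \cdot 10^{5}$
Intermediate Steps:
$E{\left(T \right)} = -2 + \frac{24089 T}{66}$ ($E{\left(T \right)} = -2 + \left(365 T + \frac{T}{-66}\right) = -2 + \left(365 T + T \left(- \frac{1}{66}\right)\right) = -2 + \left(365 T - \frac{T}{66}\right) = -2 + \frac{24089 T}{66}$)
$E{\left(246 \right)} - \left(120799 - -140831\right) = \left(-2 + \frac{24089}{66} \cdot 246\right) - \left(120799 - -140831\right) = \left(-2 + \frac{987649}{11}\right) - \left(120799 + 140831\right) = \frac{987627}{11} - 261630 = - \frac{1890303}{11}$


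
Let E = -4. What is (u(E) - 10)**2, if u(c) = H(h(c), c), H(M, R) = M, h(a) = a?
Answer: 196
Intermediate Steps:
u(c) = c
(u(E) - 10)**2 = (-4 - 10)**2 = (-14)**2 = 196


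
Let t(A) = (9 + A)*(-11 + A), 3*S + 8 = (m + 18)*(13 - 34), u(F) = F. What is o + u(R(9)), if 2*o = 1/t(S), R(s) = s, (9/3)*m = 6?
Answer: 3327507/369722 ≈ 9.0000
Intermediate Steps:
m = 2 (m = (1/3)*6 = 2)
S = -428/3 (S = -8/3 + ((2 + 18)*(13 - 34))/3 = -8/3 + (20*(-21))/3 = -8/3 + (1/3)*(-420) = -8/3 - 140 = -428/3 ≈ -142.67)
t(A) = (-11 + A)*(9 + A)
o = 9/369722 (o = 1/(2*(-99 + (-428/3)**2 - 2*(-428/3))) = 1/(2*(-99 + 183184/9 + 856/3)) = 1/(2*(184861/9)) = (1/2)*(9/184861) = 9/369722 ≈ 2.4343e-5)
o + u(R(9)) = 9/369722 + 9 = 3327507/369722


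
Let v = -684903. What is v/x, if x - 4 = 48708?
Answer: -684903/48712 ≈ -14.060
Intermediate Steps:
x = 48712 (x = 4 + 48708 = 48712)
v/x = -684903/48712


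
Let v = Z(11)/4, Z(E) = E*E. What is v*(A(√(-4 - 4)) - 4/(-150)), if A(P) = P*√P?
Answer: 121/150 + 121*2^(¼)*I^(3/2) ≈ -100.94 + 101.75*I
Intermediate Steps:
Z(E) = E²
v = 121/4 (v = 11²/4 = 121*(¼) = 121/4 ≈ 30.250)
A(P) = P^(3/2)
v*(A(√(-4 - 4)) - 4/(-150)) = 121*((√(-4 - 4))^(3/2) - 4/(-150))/4 = 121*((√(-8))^(3/2) - 4*(-1/150))/4 = 121*((2*I*√2)^(3/2) + 2/75)/4 = 121*(4*2^(¼)*I^(3/2) + 2/75)/4 = 121*(2/75 + 4*2^(¼)*I^(3/2))/4 = 121/150 + 121*2^(¼)*I^(3/2)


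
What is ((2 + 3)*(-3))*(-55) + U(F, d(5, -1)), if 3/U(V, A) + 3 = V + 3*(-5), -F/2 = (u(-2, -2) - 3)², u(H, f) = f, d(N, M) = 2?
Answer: 56097/68 ≈ 824.96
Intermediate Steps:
F = -50 (F = -2*(-2 - 3)² = -2*(-5)² = -2*25 = -50)
U(V, A) = 3/(-18 + V) (U(V, A) = 3/(-3 + (V + 3*(-5))) = 3/(-3 + (V - 15)) = 3/(-3 + (-15 + V)) = 3/(-18 + V))
((2 + 3)*(-3))*(-55) + U(F, d(5, -1)) = ((2 + 3)*(-3))*(-55) + 3/(-18 - 50) = (5*(-3))*(-55) + 3/(-68) = -15*(-55) + 3*(-1/68) = 825 - 3/68 = 56097/68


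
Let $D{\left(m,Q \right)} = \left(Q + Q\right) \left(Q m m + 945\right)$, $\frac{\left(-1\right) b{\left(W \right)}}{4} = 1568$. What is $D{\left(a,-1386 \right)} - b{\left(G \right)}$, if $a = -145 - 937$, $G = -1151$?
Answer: $4497909628940$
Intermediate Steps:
$b{\left(W \right)} = -6272$ ($b{\left(W \right)} = \left(-4\right) 1568 = -6272$)
$a = -1082$ ($a = -145 - 937 = -1082$)
$D{\left(m,Q \right)} = 2 Q \left(945 + Q m^{2}\right)$ ($D{\left(m,Q \right)} = 2 Q \left(Q m^{2} + 945\right) = 2 Q \left(945 + Q m^{2}\right)$)
$D{\left(a,-1386 \right)} - b{\left(G \right)} = 2 \left(-1386\right) \left(945 - 1386 \left(-1082\right)^{2}\right) - -6272 = 2 \left(-1386\right) \left(945 - 1622623464\right) + 6272 = 2 \left(-1386\right) \left(-1622622519\right) + 6272 = 4497909622668 + 6272 = 4497909628940$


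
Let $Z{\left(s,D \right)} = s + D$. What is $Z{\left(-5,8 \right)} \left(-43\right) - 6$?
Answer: $-135$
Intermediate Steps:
$Z{\left(s,D \right)} = D + s$
$Z{\left(-5,8 \right)} \left(-43\right) - 6 = \left(8 - 5\right) \left(-43\right) - 6 = 3 \left(-43\right) - 6 = -129 - 6 = -135$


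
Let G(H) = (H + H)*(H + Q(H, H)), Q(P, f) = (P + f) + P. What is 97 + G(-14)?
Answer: 1665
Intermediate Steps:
Q(P, f) = f + 2*P
G(H) = 8*H² (G(H) = (H + H)*(H + (H + 2*H)) = (2*H)*(H + 3*H) = (2*H)*(4*H) = 8*H²)
97 + G(-14) = 97 + 8*(-14)² = 97 + 8*196 = 97 + 1568 = 1665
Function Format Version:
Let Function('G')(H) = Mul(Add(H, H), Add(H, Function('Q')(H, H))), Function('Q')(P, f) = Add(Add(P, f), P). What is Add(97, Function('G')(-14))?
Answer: 1665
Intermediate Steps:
Function('Q')(P, f) = Add(f, Mul(2, P))
Function('G')(H) = Mul(8, Pow(H, 2)) (Function('G')(H) = Mul(Add(H, H), Add(H, Add(H, Mul(2, H)))) = Mul(Mul(2, H), Add(H, Mul(3, H))) = Mul(Mul(2, H), Mul(4, H)) = Mul(8, Pow(H, 2)))
Add(97, Function('G')(-14)) = Add(97, Mul(8, Pow(-14, 2))) = Add(97, Mul(8, 196)) = Add(97, 1568) = 1665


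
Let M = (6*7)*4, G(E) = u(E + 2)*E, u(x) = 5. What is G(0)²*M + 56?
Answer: 56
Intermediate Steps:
G(E) = 5*E
M = 168 (M = 42*4 = 168)
G(0)²*M + 56 = (5*0)²*168 + 56 = 0²*168 + 56 = 0*168 + 56 = 0 + 56 = 56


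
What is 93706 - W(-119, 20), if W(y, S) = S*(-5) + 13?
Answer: 93793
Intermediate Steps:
W(y, S) = 13 - 5*S (W(y, S) = -5*S + 13 = 13 - 5*S)
93706 - W(-119, 20) = 93706 - (13 - 5*20) = 93706 - (13 - 100) = 93706 - 1*(-87) = 93706 + 87 = 93793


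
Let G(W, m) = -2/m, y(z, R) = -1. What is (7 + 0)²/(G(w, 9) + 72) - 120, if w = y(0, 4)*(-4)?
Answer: -77079/646 ≈ -119.32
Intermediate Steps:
w = 4 (w = -1*(-4) = 4)
(7 + 0)²/(G(w, 9) + 72) - 120 = (7 + 0)²/(-2/9 + 72) - 120 = 7²/(-2*⅑ + 72) - 120 = 49/(-2/9 + 72) - 120 = 49/(646/9) - 120 = 49*(9/646) - 120 = 441/646 - 120 = -77079/646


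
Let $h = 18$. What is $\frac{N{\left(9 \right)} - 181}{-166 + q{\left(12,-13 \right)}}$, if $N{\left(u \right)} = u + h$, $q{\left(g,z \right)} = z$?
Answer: $\frac{154}{179} \approx 0.86034$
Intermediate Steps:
$N{\left(u \right)} = 18 + u$ ($N{\left(u \right)} = u + 18 = 18 + u$)
$\frac{N{\left(9 \right)} - 181}{-166 + q{\left(12,-13 \right)}} = \frac{\left(18 + 9\right) - 181}{-166 - 13} = \frac{27 - 181}{-179} = \left(-154\right) \left(- \frac{1}{179}\right) = \frac{154}{179}$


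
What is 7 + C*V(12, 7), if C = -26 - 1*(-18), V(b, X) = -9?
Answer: 79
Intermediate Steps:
C = -8 (C = -26 + 18 = -8)
7 + C*V(12, 7) = 7 - 8*(-9) = 7 + 72 = 79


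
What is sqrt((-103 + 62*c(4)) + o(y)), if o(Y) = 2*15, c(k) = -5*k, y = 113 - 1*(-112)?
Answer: I*sqrt(1313) ≈ 36.235*I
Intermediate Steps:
y = 225 (y = 113 + 112 = 225)
o(Y) = 30
sqrt((-103 + 62*c(4)) + o(y)) = sqrt((-103 + 62*(-5*4)) + 30) = sqrt((-103 + 62*(-20)) + 30) = sqrt((-103 - 1240) + 30) = sqrt(-1343 + 30) = sqrt(-1313) = I*sqrt(1313)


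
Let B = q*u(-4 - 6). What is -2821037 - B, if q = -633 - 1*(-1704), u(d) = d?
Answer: -2810327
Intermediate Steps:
q = 1071 (q = -633 + 1704 = 1071)
B = -10710 (B = 1071*(-4 - 6) = 1071*(-10) = -10710)
-2821037 - B = -2821037 - 1*(-10710) = -2821037 + 10710 = -2810327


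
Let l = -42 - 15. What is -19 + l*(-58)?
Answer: 3287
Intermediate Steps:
l = -57
-19 + l*(-58) = -19 - 57*(-58) = -19 + 3306 = 3287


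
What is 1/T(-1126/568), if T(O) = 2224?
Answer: 1/2224 ≈ 0.00044964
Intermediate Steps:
1/T(-1126/568) = 1/2224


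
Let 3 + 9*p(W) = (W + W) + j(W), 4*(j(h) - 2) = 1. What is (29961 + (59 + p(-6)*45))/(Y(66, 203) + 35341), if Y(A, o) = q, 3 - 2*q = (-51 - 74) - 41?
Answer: 119825/141702 ≈ 0.84561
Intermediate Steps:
j(h) = 9/4 (j(h) = 2 + (¼)*1 = 2 + ¼ = 9/4)
q = 169/2 (q = 3/2 - ((-51 - 74) - 41)/2 = 3/2 - (-125 - 41)/2 = 3/2 - ½*(-166) = 3/2 + 83 = 169/2 ≈ 84.500)
p(W) = -1/12 + 2*W/9 (p(W) = -⅓ + ((W + W) + 9/4)/9 = -⅓ + (2*W + 9/4)/9 = -⅓ + (9/4 + 2*W)/9 = -⅓ + (¼ + 2*W/9) = -1/12 + 2*W/9)
Y(A, o) = 169/2
(29961 + (59 + p(-6)*45))/(Y(66, 203) + 35341) = (29961 + (59 + (-1/12 + (2/9)*(-6))*45))/(169/2 + 35341) = (29961 + (59 + (-1/12 - 4/3)*45))/(70851/2) = (29961 + (59 - 17/12*45))*(2/70851) = (29961 + (59 - 255/4))*(2/70851) = (29961 - 19/4)*(2/70851) = (119825/4)*(2/70851) = 119825/141702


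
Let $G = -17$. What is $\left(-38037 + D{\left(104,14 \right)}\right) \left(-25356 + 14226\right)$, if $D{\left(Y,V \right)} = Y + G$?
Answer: $422383500$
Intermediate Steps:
$D{\left(Y,V \right)} = -17 + Y$ ($D{\left(Y,V \right)} = Y - 17 = -17 + Y$)
$\left(-38037 + D{\left(104,14 \right)}\right) \left(-25356 + 14226\right) = \left(-38037 + \left(-17 + 104\right)\right) \left(-25356 + 14226\right) = \left(-38037 + 87\right) \left(-11130\right) = \left(-37950\right) \left(-11130\right) = 422383500$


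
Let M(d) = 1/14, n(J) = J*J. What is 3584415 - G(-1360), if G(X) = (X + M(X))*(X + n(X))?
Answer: 17619411585/7 ≈ 2.5171e+9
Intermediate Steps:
n(J) = J**2
M(d) = 1/14
G(X) = (1/14 + X)*(X + X**2) (G(X) = (X + 1/14)*(X + X**2) = (1/14 + X)*(X + X**2))
3584415 - G(-1360) = 3584415 - (-1360)*(1 + 14*(-1360)**2 + 15*(-1360))/14 = 3584415 - (-1360)*(1 + 14*1849600 - 20400)/14 = 3584415 - (-1360)*(1 + 25894400 - 20400)/14 = 3584415 - (-1360)*25874001/14 = 3584415 - 1*(-17594320680/7) = 3584415 + 17594320680/7 = 17619411585/7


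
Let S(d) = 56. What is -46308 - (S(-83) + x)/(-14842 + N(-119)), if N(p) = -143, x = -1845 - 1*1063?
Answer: -693928232/14985 ≈ -46308.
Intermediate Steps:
x = -2908 (x = -1845 - 1063 = -2908)
-46308 - (S(-83) + x)/(-14842 + N(-119)) = -46308 - (56 - 2908)/(-14842 - 143) = -46308 - (-2852)/(-14985) = -46308 - (-2852)*(-1)/14985 = -46308 - 1*2852/14985 = -46308 - 2852/14985 = -693928232/14985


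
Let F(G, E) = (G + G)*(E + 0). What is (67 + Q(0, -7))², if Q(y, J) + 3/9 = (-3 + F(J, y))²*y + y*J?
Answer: 40000/9 ≈ 4444.4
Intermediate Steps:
F(G, E) = 2*E*G (F(G, E) = (2*G)*E = 2*E*G)
Q(y, J) = -⅓ + J*y + y*(-3 + 2*J*y)² (Q(y, J) = -⅓ + ((-3 + 2*y*J)²*y + y*J) = -⅓ + ((-3 + 2*J*y)²*y + J*y) = -⅓ + (y*(-3 + 2*J*y)² + J*y) = -⅓ + (J*y + y*(-3 + 2*J*y)²) = -⅓ + J*y + y*(-3 + 2*J*y)²)
(67 + Q(0, -7))² = (67 + (-⅓ - 7*0 + 0*(-3 + 2*(-7)*0)²))² = (67 + (-⅓ + 0 + 0*(-3 + 0)²))² = (67 + (-⅓ + 0 + 0*(-3)²))² = (67 + (-⅓ + 0 + 0*9))² = (67 + (-⅓ + 0 + 0))² = (67 - ⅓)² = (200/3)² = 40000/9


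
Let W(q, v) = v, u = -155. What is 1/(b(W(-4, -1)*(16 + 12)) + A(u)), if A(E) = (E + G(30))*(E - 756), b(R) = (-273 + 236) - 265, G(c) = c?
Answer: 1/113573 ≈ 8.8049e-6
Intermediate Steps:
b(R) = -302 (b(R) = -37 - 265 = -302)
A(E) = (-756 + E)*(30 + E) (A(E) = (E + 30)*(E - 756) = (30 + E)*(-756 + E) = (-756 + E)*(30 + E))
1/(b(W(-4, -1)*(16 + 12)) + A(u)) = 1/(-302 + (-22680 + (-155)² - 726*(-155))) = 1/(-302 + (-22680 + 24025 + 112530)) = 1/(-302 + 113875) = 1/113573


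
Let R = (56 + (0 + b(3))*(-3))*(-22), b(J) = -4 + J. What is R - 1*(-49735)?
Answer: 48437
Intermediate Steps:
R = -1298 (R = (56 + (0 + (-4 + 3))*(-3))*(-22) = (56 + (0 - 1)*(-3))*(-22) = (56 - 1*(-3))*(-22) = (56 + 3)*(-22) = 59*(-22) = -1298)
R - 1*(-49735) = -1298 - 1*(-49735) = -1298 + 49735 = 48437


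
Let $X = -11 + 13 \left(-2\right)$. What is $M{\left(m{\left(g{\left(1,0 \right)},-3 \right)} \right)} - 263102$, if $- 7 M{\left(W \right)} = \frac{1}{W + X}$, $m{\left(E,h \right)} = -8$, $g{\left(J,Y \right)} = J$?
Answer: $- \frac{82877129}{315} \approx -2.631 \cdot 10^{5}$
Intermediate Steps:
$X = -37$ ($X = -11 - 26 = -37$)
$M{\left(W \right)} = - \frac{1}{7 \left(-37 + W\right)}$ ($M{\left(W \right)} = - \frac{1}{7 \left(W - 37\right)} = - \frac{1}{7 \left(-37 + W\right)}$)
$M{\left(m{\left(g{\left(1,0 \right)},-3 \right)} \right)} - 263102 = - \frac{1}{-259 + 7 \left(-8\right)} - 263102 = - \frac{1}{-259 - 56} - 263102 = - \frac{1}{-315} - 263102 = \left(-1\right) \left(- \frac{1}{315}\right) - 263102 = \frac{1}{315} - 263102 = - \frac{82877129}{315}$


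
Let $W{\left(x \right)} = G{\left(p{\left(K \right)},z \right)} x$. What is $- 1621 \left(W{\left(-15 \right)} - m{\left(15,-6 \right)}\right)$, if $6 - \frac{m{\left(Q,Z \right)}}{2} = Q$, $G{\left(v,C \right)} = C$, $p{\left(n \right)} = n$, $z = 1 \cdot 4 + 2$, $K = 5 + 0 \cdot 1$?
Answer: $116712$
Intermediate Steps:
$K = 5$ ($K = 5 + 0 = 5$)
$z = 6$ ($z = 4 + 2 = 6$)
$m{\left(Q,Z \right)} = 12 - 2 Q$
$W{\left(x \right)} = 6 x$
$- 1621 \left(W{\left(-15 \right)} - m{\left(15,-6 \right)}\right) = - 1621 \left(6 \left(-15\right) - \left(12 - 30\right)\right) = - 1621 \left(-90 - \left(12 - 30\right)\right) = - 1621 \left(-90 - -18\right) = - 1621 \left(-90 + 18\right) = \left(-1621\right) \left(-72\right) = 116712$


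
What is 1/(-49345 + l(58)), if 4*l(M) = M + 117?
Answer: -4/197205 ≈ -2.0283e-5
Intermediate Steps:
l(M) = 117/4 + M/4 (l(M) = (M + 117)/4 = (117 + M)/4 = 117/4 + M/4)
1/(-49345 + l(58)) = 1/(-49345 + (117/4 + (1/4)*58)) = 1/(-49345 + (117/4 + 29/2)) = 1/(-49345 + 175/4) = 1/(-197205/4) = -4/197205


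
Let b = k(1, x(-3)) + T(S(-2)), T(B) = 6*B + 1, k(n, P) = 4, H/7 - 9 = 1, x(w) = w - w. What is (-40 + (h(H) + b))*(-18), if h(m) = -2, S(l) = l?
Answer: 882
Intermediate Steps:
x(w) = 0
H = 70 (H = 63 + 7*1 = 63 + 7 = 70)
T(B) = 1 + 6*B
b = -7 (b = 4 + (1 + 6*(-2)) = 4 + (1 - 12) = 4 - 11 = -7)
(-40 + (h(H) + b))*(-18) = (-40 + (-2 - 7))*(-18) = (-40 - 9)*(-18) = -49*(-18) = 882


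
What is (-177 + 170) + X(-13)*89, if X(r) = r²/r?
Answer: -1164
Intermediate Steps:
X(r) = r
(-177 + 170) + X(-13)*89 = (-177 + 170) - 13*89 = -7 - 1157 = -1164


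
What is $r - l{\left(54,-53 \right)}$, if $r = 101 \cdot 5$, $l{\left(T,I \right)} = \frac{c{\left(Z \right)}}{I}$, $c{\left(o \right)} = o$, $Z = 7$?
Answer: $\frac{26772}{53} \approx 505.13$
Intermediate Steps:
$l{\left(T,I \right)} = \frac{7}{I}$
$r = 505$
$r - l{\left(54,-53 \right)} = 505 - \frac{7}{-53} = 505 - 7 \left(- \frac{1}{53}\right) = 505 - - \frac{7}{53} = 505 + \frac{7}{53} = \frac{26772}{53}$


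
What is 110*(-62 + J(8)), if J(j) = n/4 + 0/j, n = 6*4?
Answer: -6160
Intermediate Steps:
n = 24
J(j) = 6 (J(j) = 24/4 + 0/j = 24*(¼) + 0 = 6 + 0 = 6)
110*(-62 + J(8)) = 110*(-62 + 6) = 110*(-56) = -6160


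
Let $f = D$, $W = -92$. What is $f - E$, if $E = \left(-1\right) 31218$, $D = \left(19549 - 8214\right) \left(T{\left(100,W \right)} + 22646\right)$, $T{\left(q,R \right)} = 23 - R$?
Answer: $258027153$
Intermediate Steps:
$D = 257995935$ ($D = \left(19549 - 8214\right) \left(\left(23 - -92\right) + 22646\right) = 11335 \left(\left(23 + 92\right) + 22646\right) = 11335 \left(115 + 22646\right) = 11335 \cdot 22761 = 257995935$)
$f = 257995935$
$E = -31218$
$f - E = 257995935 - -31218 = 257995935 + 31218 = 258027153$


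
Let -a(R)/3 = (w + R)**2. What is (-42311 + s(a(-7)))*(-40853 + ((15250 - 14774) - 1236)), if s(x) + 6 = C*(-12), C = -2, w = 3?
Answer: 1759938609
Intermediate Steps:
a(R) = -3*(3 + R)**2
s(x) = 18 (s(x) = -6 - 2*(-12) = -6 + 24 = 18)
(-42311 + s(a(-7)))*(-40853 + ((15250 - 14774) - 1236)) = (-42311 + 18)*(-40853 + ((15250 - 14774) - 1236)) = -42293*(-40853 + (476 - 1236)) = -42293*(-40853 - 760) = -42293*(-41613) = 1759938609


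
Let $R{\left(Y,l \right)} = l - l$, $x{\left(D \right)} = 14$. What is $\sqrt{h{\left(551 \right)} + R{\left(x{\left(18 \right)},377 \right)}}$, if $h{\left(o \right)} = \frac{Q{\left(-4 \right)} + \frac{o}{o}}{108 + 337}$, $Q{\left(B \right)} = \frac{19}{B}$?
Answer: $\frac{i \sqrt{267}}{178} \approx 0.091799 i$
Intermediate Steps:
$R{\left(Y,l \right)} = 0$
$h{\left(o \right)} = - \frac{3}{356}$ ($h{\left(o \right)} = \frac{\frac{19}{-4} + \frac{o}{o}}{108 + 337} = \frac{19 \left(- \frac{1}{4}\right) + 1}{445} = \left(- \frac{19}{4} + 1\right) \frac{1}{445} = \left(- \frac{15}{4}\right) \frac{1}{445} = - \frac{3}{356}$)
$\sqrt{h{\left(551 \right)} + R{\left(x{\left(18 \right)},377 \right)}} = \sqrt{- \frac{3}{356} + 0} = \sqrt{- \frac{3}{356}} = \frac{i \sqrt{267}}{178}$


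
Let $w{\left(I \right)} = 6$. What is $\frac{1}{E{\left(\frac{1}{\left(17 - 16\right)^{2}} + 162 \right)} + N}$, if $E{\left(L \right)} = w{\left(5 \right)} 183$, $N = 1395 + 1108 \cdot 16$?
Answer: $\frac{1}{20221} \approx 4.9454 \cdot 10^{-5}$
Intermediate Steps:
$N = 19123$ ($N = 1395 + 17728 = 19123$)
$E{\left(L \right)} = 1098$ ($E{\left(L \right)} = 6 \cdot 183 = 1098$)
$\frac{1}{E{\left(\frac{1}{\left(17 - 16\right)^{2}} + 162 \right)} + N} = \frac{1}{1098 + 19123} = \frac{1}{20221}$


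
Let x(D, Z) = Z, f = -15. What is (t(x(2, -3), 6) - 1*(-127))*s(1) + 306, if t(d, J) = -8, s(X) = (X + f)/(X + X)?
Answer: -527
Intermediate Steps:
s(X) = (-15 + X)/(2*X) (s(X) = (X - 15)/(X + X) = (-15 + X)/((2*X)) = (-15 + X)*(1/(2*X)) = (-15 + X)/(2*X))
(t(x(2, -3), 6) - 1*(-127))*s(1) + 306 = (-8 - 1*(-127))*((½)*(-15 + 1)/1) + 306 = (-8 + 127)*((½)*1*(-14)) + 306 = 119*(-7) + 306 = -833 + 306 = -527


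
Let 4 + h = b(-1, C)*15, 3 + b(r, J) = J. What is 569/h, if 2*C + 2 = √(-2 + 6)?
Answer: -569/49 ≈ -11.612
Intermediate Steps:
C = 0 (C = -1 + √(-2 + 6)/2 = -1 + √4/2 = -1 + (½)*2 = -1 + 1 = 0)
b(r, J) = -3 + J
h = -49 (h = -4 + (-3 + 0)*15 = -4 - 3*15 = -4 - 45 = -49)
569/h = 569/(-49) = 569*(-1/49) = -569/49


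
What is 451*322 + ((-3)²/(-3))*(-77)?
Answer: 145453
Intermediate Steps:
451*322 + ((-3)²/(-3))*(-77) = 145222 + (9*(-⅓))*(-77) = 145222 - 3*(-77) = 145222 + 231 = 145453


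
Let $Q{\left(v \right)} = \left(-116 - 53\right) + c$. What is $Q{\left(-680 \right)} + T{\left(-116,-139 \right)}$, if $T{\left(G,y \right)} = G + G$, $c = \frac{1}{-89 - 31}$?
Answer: $- \frac{48121}{120} \approx -401.01$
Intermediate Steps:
$c = - \frac{1}{120}$ ($c = \frac{1}{-89 + \left(-64 + 33\right)} = \frac{1}{-89 - 31} = \frac{1}{-120} = - \frac{1}{120} \approx -0.0083333$)
$T{\left(G,y \right)} = 2 G$
$Q{\left(v \right)} = - \frac{20281}{120}$ ($Q{\left(v \right)} = \left(-116 - 53\right) - \frac{1}{120} = -169 - \frac{1}{120} = - \frac{20281}{120}$)
$Q{\left(-680 \right)} + T{\left(-116,-139 \right)} = - \frac{20281}{120} + 2 \left(-116\right) = - \frac{20281}{120} - 232 = - \frac{48121}{120}$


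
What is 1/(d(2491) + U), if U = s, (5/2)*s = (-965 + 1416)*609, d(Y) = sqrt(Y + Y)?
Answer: 1373295/150875070287 - 25*sqrt(4982)/301750140574 ≈ 9.0964e-6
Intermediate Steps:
d(Y) = sqrt(2)*sqrt(Y) (d(Y) = sqrt(2*Y) = sqrt(2)*sqrt(Y))
s = 549318/5 (s = 2*((-965 + 1416)*609)/5 = 2*(451*609)/5 = (2/5)*274659 = 549318/5 ≈ 1.0986e+5)
U = 549318/5 ≈ 1.0986e+5
1/(d(2491) + U) = 1/(sqrt(2)*sqrt(2491) + 549318/5) = 1/(sqrt(4982) + 549318/5) = 1/(549318/5 + sqrt(4982))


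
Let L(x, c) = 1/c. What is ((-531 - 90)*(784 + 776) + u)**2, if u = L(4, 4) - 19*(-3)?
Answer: 15014160285721/16 ≈ 9.3839e+11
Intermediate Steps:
u = 229/4 (u = 1/4 - 19*(-3) = 1/4 + 57 = 229/4 ≈ 57.250)
((-531 - 90)*(784 + 776) + u)**2 = ((-531 - 90)*(784 + 776) + 229/4)**2 = (-621*1560 + 229/4)**2 = (-968760 + 229/4)**2 = (-3874811/4)**2 = 15014160285721/16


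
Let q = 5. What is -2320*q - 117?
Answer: -11717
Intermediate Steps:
-2320*q - 117 = -2320*5 - 117 = -145*80 - 117 = -11600 - 117 = -11717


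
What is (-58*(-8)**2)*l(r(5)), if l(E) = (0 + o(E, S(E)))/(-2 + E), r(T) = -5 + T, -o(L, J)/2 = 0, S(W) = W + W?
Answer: 0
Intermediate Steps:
S(W) = 2*W
o(L, J) = 0 (o(L, J) = -2*0 = 0)
l(E) = 0 (l(E) = (0 + 0)/(-2 + E) = 0/(-2 + E) = 0)
(-58*(-8)**2)*l(r(5)) = -58*(-8)**2*0 = -58*64*0 = -3712*0 = 0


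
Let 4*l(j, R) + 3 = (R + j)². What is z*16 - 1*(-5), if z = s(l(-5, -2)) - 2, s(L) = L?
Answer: 157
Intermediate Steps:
l(j, R) = -¾ + (R + j)²/4
z = 19/2 (z = (-¾ + (-2 - 5)²/4) - 2 = (-¾ + (¼)*(-7)²) - 2 = (-¾ + (¼)*49) - 2 = (-¾ + 49/4) - 2 = 23/2 - 2 = 19/2 ≈ 9.5000)
z*16 - 1*(-5) = (19/2)*16 - 1*(-5) = 152 + 5 = 157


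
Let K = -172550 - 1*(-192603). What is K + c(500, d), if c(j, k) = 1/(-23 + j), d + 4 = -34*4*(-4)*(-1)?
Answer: 9565282/477 ≈ 20053.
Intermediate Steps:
d = -548 (d = -4 - 34*4*(-4)*(-1) = -4 - (-544)*(-1) = -4 - 34*16 = -4 - 544 = -548)
K = 20053 (K = -172550 + 192603 = 20053)
K + c(500, d) = 20053 + 1/(-23 + 500) = 20053 + 1/477 = 9565282/477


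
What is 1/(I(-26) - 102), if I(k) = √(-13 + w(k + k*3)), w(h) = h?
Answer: -34/3507 - I*√13/3507 ≈ -0.0096949 - 0.0010281*I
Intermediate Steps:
I(k) = √(-13 + 4*k) (I(k) = √(-13 + (k + k*3)) = √(-13 + (k + 3*k)) = √(-13 + 4*k))
1/(I(-26) - 102) = 1/(√(-13 + 4*(-26)) - 102) = 1/(√(-13 - 104) - 102) = 1/(√(-117) - 102) = 1/(3*I*√13 - 102) = 1/(-102 + 3*I*√13)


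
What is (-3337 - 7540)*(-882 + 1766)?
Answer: -9615268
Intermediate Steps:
(-3337 - 7540)*(-882 + 1766) = -10877*884 = -9615268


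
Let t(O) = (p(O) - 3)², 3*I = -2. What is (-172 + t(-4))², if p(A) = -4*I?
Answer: 2393209/81 ≈ 29546.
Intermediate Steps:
I = -⅔ (I = (⅓)*(-2) = -⅔ ≈ -0.66667)
p(A) = 8/3 (p(A) = -4*(-⅔) = 8/3)
t(O) = ⅑ (t(O) = (8/3 - 3)² = (-⅓)² = ⅑)
(-172 + t(-4))² = (-172 + ⅑)² = (-1547/9)² = 2393209/81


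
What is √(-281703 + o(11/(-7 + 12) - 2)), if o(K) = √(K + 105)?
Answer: √(-7042575 + 5*√2630)/5 ≈ 530.75*I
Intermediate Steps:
o(K) = √(105 + K)
√(-281703 + o(11/(-7 + 12) - 2)) = √(-281703 + √(105 + (11/(-7 + 12) - 2))) = √(-281703 + √(105 + (11/5 - 2))) = √(-281703 + √(105 + ⅕)) = √(-281703 + √(526/5)) = √(-281703 + √2630/5)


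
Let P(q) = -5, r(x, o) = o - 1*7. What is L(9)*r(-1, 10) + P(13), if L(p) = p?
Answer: 22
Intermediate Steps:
r(x, o) = -7 + o (r(x, o) = o - 7 = -7 + o)
L(9)*r(-1, 10) + P(13) = 9*(-7 + 10) - 5 = 9*3 - 5 = 27 - 5 = 22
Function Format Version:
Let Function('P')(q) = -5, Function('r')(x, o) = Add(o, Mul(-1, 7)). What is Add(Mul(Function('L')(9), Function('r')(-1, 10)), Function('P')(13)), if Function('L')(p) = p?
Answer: 22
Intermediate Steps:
Function('r')(x, o) = Add(-7, o) (Function('r')(x, o) = Add(o, -7) = Add(-7, o))
Add(Mul(Function('L')(9), Function('r')(-1, 10)), Function('P')(13)) = Add(Mul(9, Add(-7, 10)), -5) = Add(Mul(9, 3), -5) = Add(27, -5) = 22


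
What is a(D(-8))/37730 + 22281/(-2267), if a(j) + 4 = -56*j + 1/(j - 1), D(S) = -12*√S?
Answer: (-20173061904*√2 + 986922169*I)/(85533910*(-I + 24*√2)) ≈ -9.8285 + 0.050377*I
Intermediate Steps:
a(j) = -4 + 1/(-1 + j) - 56*j (a(j) = -4 + (-56*j + 1/(j - 1)) = -4 + (-56*j + 1/(-1 + j)) = -4 + (1/(-1 + j) - 56*j) = -4 + 1/(-1 + j) - 56*j)
a(D(-8))/37730 + 22281/(-2267) = ((5 - 56*(-24*I*√2)² + 52*(-24*I*√2))/(-1 - 24*I*√2))/37730 + 22281/(-2267) = ((5 - 56*(-24*I*√2)² + 52*(-24*I*√2))/(-1 - 24*I*√2))*(1/37730) + 22281*(-1/2267) = ((5 - 56*(-24*I*√2)² + 52*(-24*I*√2))/(-1 - 24*I*√2))*(1/37730) - 22281/2267 = ((5 - 56*(-1152) - 1248*I*√2)/(-1 - 24*I*√2))*(1/37730) - 22281/2267 = ((5 + 64512 - 1248*I*√2)/(-1 - 24*I*√2))*(1/37730) - 22281/2267 = ((64517 - 1248*I*√2)/(-1 - 24*I*√2))*(1/37730) - 22281/2267 = (64517 - 1248*I*√2)/(37730*(-1 - 24*I*√2)) - 22281/2267 = -22281/2267 + (64517 - 1248*I*√2)/(37730*(-1 - 24*I*√2))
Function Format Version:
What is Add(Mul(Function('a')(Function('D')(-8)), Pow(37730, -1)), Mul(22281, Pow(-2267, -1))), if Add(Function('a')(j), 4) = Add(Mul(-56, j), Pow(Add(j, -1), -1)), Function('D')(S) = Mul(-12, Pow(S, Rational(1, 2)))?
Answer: Mul(Rational(1, 85533910), Pow(Add(Mul(-1, I), Mul(24, Pow(2, Rational(1, 2)))), -1), Add(Mul(-20173061904, Pow(2, Rational(1, 2))), Mul(986922169, I))) ≈ Add(-9.8285, Mul(0.050377, I))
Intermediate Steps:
Function('a')(j) = Add(-4, Pow(Add(-1, j), -1), Mul(-56, j)) (Function('a')(j) = Add(-4, Add(Mul(-56, j), Pow(Add(j, -1), -1))) = Add(-4, Add(Mul(-56, j), Pow(Add(-1, j), -1))) = Add(-4, Add(Pow(Add(-1, j), -1), Mul(-56, j))) = Add(-4, Pow(Add(-1, j), -1), Mul(-56, j)))
Add(Mul(Function('a')(Function('D')(-8)), Pow(37730, -1)), Mul(22281, Pow(-2267, -1))) = Add(Mul(Mul(Pow(Add(-1, Mul(-12, Pow(-8, Rational(1, 2)))), -1), Add(5, Mul(-56, Pow(Mul(-12, Pow(-8, Rational(1, 2))), 2)), Mul(52, Mul(-12, Pow(-8, Rational(1, 2)))))), Pow(37730, -1)), Mul(22281, Pow(-2267, -1))) = Add(Mul(Mul(Pow(Add(-1, Mul(-12, Mul(2, I, Pow(2, Rational(1, 2))))), -1), Add(5, Mul(-56, Pow(Mul(-12, Mul(2, I, Pow(2, Rational(1, 2)))), 2)), Mul(52, Mul(-12, Mul(2, I, Pow(2, Rational(1, 2))))))), Rational(1, 37730)), Mul(22281, Rational(-1, 2267))) = Add(Mul(Mul(Pow(Add(-1, Mul(-24, I, Pow(2, Rational(1, 2)))), -1), Add(5, Mul(-56, Pow(Mul(-24, I, Pow(2, Rational(1, 2))), 2)), Mul(52, Mul(-24, I, Pow(2, Rational(1, 2)))))), Rational(1, 37730)), Rational(-22281, 2267)) = Add(Mul(Mul(Pow(Add(-1, Mul(-24, I, Pow(2, Rational(1, 2)))), -1), Add(5, Mul(-56, -1152), Mul(-1248, I, Pow(2, Rational(1, 2))))), Rational(1, 37730)), Rational(-22281, 2267)) = Add(Mul(Mul(Pow(Add(-1, Mul(-24, I, Pow(2, Rational(1, 2)))), -1), Add(5, 64512, Mul(-1248, I, Pow(2, Rational(1, 2))))), Rational(1, 37730)), Rational(-22281, 2267)) = Add(Mul(Mul(Pow(Add(-1, Mul(-24, I, Pow(2, Rational(1, 2)))), -1), Add(64517, Mul(-1248, I, Pow(2, Rational(1, 2))))), Rational(1, 37730)), Rational(-22281, 2267)) = Add(Mul(Rational(1, 37730), Pow(Add(-1, Mul(-24, I, Pow(2, Rational(1, 2)))), -1), Add(64517, Mul(-1248, I, Pow(2, Rational(1, 2))))), Rational(-22281, 2267)) = Add(Rational(-22281, 2267), Mul(Rational(1, 37730), Pow(Add(-1, Mul(-24, I, Pow(2, Rational(1, 2)))), -1), Add(64517, Mul(-1248, I, Pow(2, Rational(1, 2))))))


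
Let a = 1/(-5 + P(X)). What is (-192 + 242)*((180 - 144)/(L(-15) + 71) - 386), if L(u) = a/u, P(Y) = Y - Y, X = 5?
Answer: -51328400/2663 ≈ -19275.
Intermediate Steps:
P(Y) = 0
a = -⅕ (a = 1/(-5 + 0) = 1/(-5) = -⅕ ≈ -0.20000)
L(u) = -1/(5*u)
(-192 + 242)*((180 - 144)/(L(-15) + 71) - 386) = (-192 + 242)*((180 - 144)/(-⅕/(-15) + 71) - 386) = 50*(36/(-⅕*(-1/15) + 71) - 386) = 50*(36/(1/75 + 71) - 386) = 50*(36/(5326/75) - 386) = 50*(36*(75/5326) - 386) = 50*(1350/2663 - 386) = 50*(-1026568/2663) = -51328400/2663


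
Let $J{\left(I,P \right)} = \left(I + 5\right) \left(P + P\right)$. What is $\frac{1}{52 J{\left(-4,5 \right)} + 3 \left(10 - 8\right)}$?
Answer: $\frac{1}{526} \approx 0.0019011$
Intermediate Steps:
$J{\left(I,P \right)} = 2 P \left(5 + I\right)$ ($J{\left(I,P \right)} = \left(5 + I\right) 2 P = 2 P \left(5 + I\right)$)
$\frac{1}{52 J{\left(-4,5 \right)} + 3 \left(10 - 8\right)} = \frac{1}{52 \cdot 2 \cdot 5 \left(5 - 4\right) + 3 \left(10 - 8\right)} = \frac{1}{52 \cdot 2 \cdot 5 \cdot 1 + 3 \cdot 2} = \frac{1}{52 \cdot 10 + 6} = \frac{1}{520 + 6} = \frac{1}{526}$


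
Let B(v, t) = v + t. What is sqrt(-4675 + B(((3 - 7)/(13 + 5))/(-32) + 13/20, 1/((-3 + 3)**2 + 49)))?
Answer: I*sqrt(824550515)/420 ≈ 68.369*I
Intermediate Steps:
B(v, t) = t + v
sqrt(-4675 + B(((3 - 7)/(13 + 5))/(-32) + 13/20, 1/((-3 + 3)**2 + 49))) = sqrt(-4675 + (1/((-3 + 3)**2 + 49) + (((3 - 7)/(13 + 5))/(-32) + 13/20))) = sqrt(-4675 + (1/(0**2 + 49) + (-4/18*(-1/32) + 13*(1/20)))) = sqrt(-4675 + (1/(0 + 49) + (-4*1/18*(-1/32) + 13/20))) = sqrt(-4675 + (1/49 + (-2/9*(-1/32) + 13/20))) = sqrt(-4675 + (1/49 + (1/144 + 13/20))) = sqrt(-4675 + (1/49 + 473/720)) = sqrt(-4675 + 23897/35280) = sqrt(-164910103/35280) = I*sqrt(824550515)/420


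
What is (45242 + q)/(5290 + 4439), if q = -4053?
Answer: 41189/9729 ≈ 4.2336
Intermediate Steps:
(45242 + q)/(5290 + 4439) = (45242 - 4053)/(5290 + 4439) = 41189/9729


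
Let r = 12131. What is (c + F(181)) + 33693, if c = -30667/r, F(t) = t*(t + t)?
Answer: 171935214/1733 ≈ 99213.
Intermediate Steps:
F(t) = 2*t² (F(t) = t*(2*t) = 2*t²)
c = -4381/1733 (c = -30667/12131 = -30667*1/12131 = -4381/1733 ≈ -2.5280)
(c + F(181)) + 33693 = (-4381/1733 + 2*181²) + 33693 = (-4381/1733 + 2*32761) + 33693 = (-4381/1733 + 65522) + 33693 = 113545245/1733 + 33693 = 171935214/1733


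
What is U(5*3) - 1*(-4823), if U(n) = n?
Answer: 4838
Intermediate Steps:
U(5*3) - 1*(-4823) = 5*3 - 1*(-4823) = 15 + 4823 = 4838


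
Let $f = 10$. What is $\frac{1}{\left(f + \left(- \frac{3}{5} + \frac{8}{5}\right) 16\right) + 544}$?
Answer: $\frac{1}{570} \approx 0.0017544$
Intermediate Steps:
$\frac{1}{\left(f + \left(- \frac{3}{5} + \frac{8}{5}\right) 16\right) + 544} = \frac{1}{\left(10 + \left(- \frac{3}{5} + \frac{8}{5}\right) 16\right) + 544} = \frac{1}{\left(10 + 1 \cdot 16\right) + 544} = \frac{1}{\left(10 + 16\right) + 544} = \frac{1}{26 + 544} = \frac{1}{570}$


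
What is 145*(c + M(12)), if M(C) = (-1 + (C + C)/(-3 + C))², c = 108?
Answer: 144565/9 ≈ 16063.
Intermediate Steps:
M(C) = (-1 + 2*C/(-3 + C))² (M(C) = (-1 + (2*C)/(-3 + C))² = (-1 + 2*C/(-3 + C))²)
145*(c + M(12)) = 145*(108 + (3 + 12)²/(-3 + 12)²) = 145*(108 + 15²/9²) = 145*(108 + (1/81)*225) = 145*(108 + 25/9) = 145*(997/9) = 144565/9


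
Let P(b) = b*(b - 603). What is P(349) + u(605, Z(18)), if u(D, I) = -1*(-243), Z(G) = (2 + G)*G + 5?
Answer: -88403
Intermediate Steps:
Z(G) = 5 + G*(2 + G) (Z(G) = G*(2 + G) + 5 = 5 + G*(2 + G))
u(D, I) = 243
P(b) = b*(-603 + b)
P(349) + u(605, Z(18)) = 349*(-603 + 349) + 243 = 349*(-254) + 243 = -88646 + 243 = -88403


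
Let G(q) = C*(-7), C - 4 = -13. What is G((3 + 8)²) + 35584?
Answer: 35647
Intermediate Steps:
C = -9 (C = 4 - 13 = -9)
G(q) = 63 (G(q) = -9*(-7) = 63)
G((3 + 8)²) + 35584 = 63 + 35584 = 35647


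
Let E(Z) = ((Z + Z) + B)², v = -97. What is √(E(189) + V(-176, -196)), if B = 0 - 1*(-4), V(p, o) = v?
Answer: 3*√16203 ≈ 381.87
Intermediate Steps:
V(p, o) = -97
B = 4 (B = 0 + 4 = 4)
E(Z) = (4 + 2*Z)² (E(Z) = ((Z + Z) + 4)² = (2*Z + 4)² = (4 + 2*Z)²)
√(E(189) + V(-176, -196)) = √(4*(2 + 189)² - 97) = √(4*191² - 97) = √(4*36481 - 97) = √(145924 - 97) = √145827 = 3*√16203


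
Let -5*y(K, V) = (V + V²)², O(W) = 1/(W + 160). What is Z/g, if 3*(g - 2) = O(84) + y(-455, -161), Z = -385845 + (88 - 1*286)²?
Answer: 253741212/32382585415 ≈ 0.0078357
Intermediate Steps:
O(W) = 1/(160 + W)
Z = -346641 (Z = -385845 + (88 - 286)² = -385845 + (-198)² = -385845 + 39204 = -346641)
y(K, V) = -(V + V²)²/5
g = -32382585415/732 (g = 2 + (1/(160 + 84) - ⅕*(-161)²*(1 - 161)²)/3 = 2 + (1/244 - ⅕*25921*(-160)²)/3 = 2 + (1/244 - ⅕*25921*25600)/3 = 2 + (1/244 - 132715520)/3 = 2 + (⅓)*(-32382586879/244) = 2 - 32382586879/732 = -32382585415/732 ≈ -4.4239e+7)
Z/g = -346641/(-32382585415/732) = -346641*(-732/32382585415) = 253741212/32382585415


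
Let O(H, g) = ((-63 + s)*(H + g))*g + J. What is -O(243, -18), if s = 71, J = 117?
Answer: 32283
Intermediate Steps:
O(H, g) = 117 + g*(8*H + 8*g) (O(H, g) = ((-63 + 71)*(H + g))*g + 117 = (8*(H + g))*g + 117 = (8*H + 8*g)*g + 117 = g*(8*H + 8*g) + 117 = 117 + g*(8*H + 8*g))
-O(243, -18) = -(117 + 8*(-18)² + 8*243*(-18)) = -(117 + 8*324 - 34992) = -(117 + 2592 - 34992) = -1*(-32283) = 32283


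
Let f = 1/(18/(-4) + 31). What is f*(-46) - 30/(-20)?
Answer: -25/106 ≈ -0.23585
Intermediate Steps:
f = 2/53 (f = 1/(18*(-¼) + 31) = 1/(-9/2 + 31) = 1/(53/2) = 2/53 ≈ 0.037736)
f*(-46) - 30/(-20) = (2/53)*(-46) - 30/(-20) = -92/53 - 30*(-1/20) = -92/53 + 3/2 = -25/106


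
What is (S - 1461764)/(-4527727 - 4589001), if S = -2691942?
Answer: 2076853/4558364 ≈ 0.45561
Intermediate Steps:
(S - 1461764)/(-4527727 - 4589001) = (-2691942 - 1461764)/(-4527727 - 4589001) = -4153706/(-9116728) = -4153706*(-1/9116728) = 2076853/4558364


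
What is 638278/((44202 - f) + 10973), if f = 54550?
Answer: 638278/625 ≈ 1021.2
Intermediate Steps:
638278/((44202 - f) + 10973) = 638278/((44202 - 1*54550) + 10973) = 638278/((44202 - 54550) + 10973) = 638278/(-10348 + 10973) = 638278/625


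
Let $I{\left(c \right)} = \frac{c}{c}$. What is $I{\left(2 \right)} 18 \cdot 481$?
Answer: $8658$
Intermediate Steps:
$I{\left(c \right)} = 1$
$I{\left(2 \right)} 18 \cdot 481 = 1 \cdot 18 \cdot 481 = 1 \cdot 8658 = 8658$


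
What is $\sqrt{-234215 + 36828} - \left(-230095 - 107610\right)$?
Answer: $337705 + 17 i \sqrt{683} \approx 3.3771 \cdot 10^{5} + 444.28 i$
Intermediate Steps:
$\sqrt{-234215 + 36828} - \left(-230095 - 107610\right) = \sqrt{-197387} - \left(-230095 - 107610\right) = 17 i \sqrt{683} - -337705 = 17 i \sqrt{683} + 337705 = 337705 + 17 i \sqrt{683}$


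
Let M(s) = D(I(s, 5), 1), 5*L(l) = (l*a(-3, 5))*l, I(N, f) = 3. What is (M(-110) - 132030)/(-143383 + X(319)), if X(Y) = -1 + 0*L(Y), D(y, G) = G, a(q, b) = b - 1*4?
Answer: 132029/143384 ≈ 0.92081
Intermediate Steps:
a(q, b) = -4 + b (a(q, b) = b - 4 = -4 + b)
L(l) = l**2/5 (L(l) = ((l*(-4 + 5))*l)/5 = ((l*1)*l)/5 = (l*l)/5 = l**2/5)
M(s) = 1
X(Y) = -1 (X(Y) = -1 + 0*(Y**2/5) = -1 + 0 = -1)
(M(-110) - 132030)/(-143383 + X(319)) = (1 - 132030)/(-143383 - 1) = -132029/(-143384) = -132029*(-1/143384) = 132029/143384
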